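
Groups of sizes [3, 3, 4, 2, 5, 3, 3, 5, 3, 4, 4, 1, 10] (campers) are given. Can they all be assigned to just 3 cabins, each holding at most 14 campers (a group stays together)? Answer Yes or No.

Total = 50 campers; ⌈50/14⌉ = 4.
At least 4 cabins are required, but only 3 are allowed.

No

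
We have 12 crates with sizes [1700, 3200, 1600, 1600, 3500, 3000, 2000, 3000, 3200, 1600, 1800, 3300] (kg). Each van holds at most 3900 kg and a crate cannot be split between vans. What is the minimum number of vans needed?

Total = 3500 + 3300 + 3200 + 3200 + 3000 + 3000 + 2000 + 1800 + 1700 + 1600 + 1600 + 1600 = 29500 kg.
Lower bound: ⌈29500/3900⌉ = 8 vans.
A packing using 9 vans:
  van 1: 3500 = 3500
  van 2: 3300 = 3300
  van 3: 3200 = 3200
  van 4: 3200 = 3200
  van 5: 3000 = 3000
  van 6: 3000 = 3000
  van 7: 2000 + 1800 = 3800
  van 8: 1700 + 1600 = 3300
  van 9: 1600 + 1600 = 3200
No arrangement into 8 vans stays within capacity, so 9 is optimal.

9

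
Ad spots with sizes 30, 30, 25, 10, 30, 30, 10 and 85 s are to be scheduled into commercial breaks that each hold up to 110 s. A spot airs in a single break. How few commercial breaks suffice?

Total = 85 + 30 + 30 + 30 + 30 + 25 + 10 + 10 = 250 s.
Lower bound: ⌈250/110⌉ = 3 commercial breaks.
A packing using 3 commercial breaks:
  break 1: 85 + 25 = 110
  break 2: 30 + 30 + 30 + 10 + 10 = 110
  break 3: 30 = 30
This matches the lower bound, so 3 is optimal.

3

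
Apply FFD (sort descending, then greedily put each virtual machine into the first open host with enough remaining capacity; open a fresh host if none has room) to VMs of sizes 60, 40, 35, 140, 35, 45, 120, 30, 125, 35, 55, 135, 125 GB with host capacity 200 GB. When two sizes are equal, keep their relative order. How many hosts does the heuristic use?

5

Sorted descending: 140, 135, 125, 125, 120, 60, 55, 45, 40, 35, 35, 35, 30.
  140 → host 1 (new)  [load 140/200]
  135 → host 2 (new)  [load 135/200]
  125 → host 3 (new)  [load 125/200]
  125 → host 4 (new)  [load 125/200]
  120 → host 5 (new)  [load 120/200]
  60 → host 1  [load 200/200]
  55 → host 2  [load 190/200]
  45 → host 3  [load 170/200]
  40 → host 4  [load 165/200]
  35 → host 4  [load 200/200]
  35 → host 5  [load 155/200]
  35 → host 5  [load 190/200]
  30 → host 3  [load 200/200]
5 hosts opened.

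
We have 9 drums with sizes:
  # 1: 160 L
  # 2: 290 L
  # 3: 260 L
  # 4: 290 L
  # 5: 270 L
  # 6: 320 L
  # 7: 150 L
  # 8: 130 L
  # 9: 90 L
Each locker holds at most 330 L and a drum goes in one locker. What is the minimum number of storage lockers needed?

7

Total = 320 + 290 + 290 + 270 + 260 + 160 + 150 + 130 + 90 = 1960 L.
Lower bound: ⌈1960/330⌉ = 6 storage lockers.
A packing using 7 storage lockers:
  locker 1: 320 = 320
  locker 2: 290 = 290
  locker 3: 290 = 290
  locker 4: 270 = 270
  locker 5: 260 = 260
  locker 6: 160 + 150 = 310
  locker 7: 130 + 90 = 220
No arrangement into 6 storage lockers stays within capacity, so 7 is optimal.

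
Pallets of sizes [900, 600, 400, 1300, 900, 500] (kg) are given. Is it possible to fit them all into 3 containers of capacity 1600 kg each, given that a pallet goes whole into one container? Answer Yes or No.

No

Total = 4600 kg; ⌈4600/1600⌉ = 3.
The bound of 3 does not rule out 3, but exhaustive search shows no assignment into 3 containers of capacity 1600 kg exists — the minimum is 4.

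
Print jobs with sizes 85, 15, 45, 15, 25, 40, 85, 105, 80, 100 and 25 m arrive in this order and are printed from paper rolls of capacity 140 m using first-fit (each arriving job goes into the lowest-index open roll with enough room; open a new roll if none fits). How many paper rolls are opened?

6

  85 → roll 1 (new)  [load 85/140]
  15 → roll 1  [load 100/140]
  45 → roll 2 (new)  [load 45/140]
  15 → roll 1  [load 115/140]
  25 → roll 1  [load 140/140]
  40 → roll 2  [load 85/140]
  85 → roll 3 (new)  [load 85/140]
  105 → roll 4 (new)  [load 105/140]
  80 → roll 5 (new)  [load 80/140]
  100 → roll 6 (new)  [load 100/140]
  25 → roll 2  [load 110/140]
6 paper rolls opened.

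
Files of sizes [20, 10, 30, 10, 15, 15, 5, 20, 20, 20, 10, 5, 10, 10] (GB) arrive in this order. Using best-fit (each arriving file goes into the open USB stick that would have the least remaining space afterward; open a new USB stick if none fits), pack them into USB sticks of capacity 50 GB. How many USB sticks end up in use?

5

  20 → USB stick 1 (new)  [load 20/50]
  10 → USB stick 1  [load 30/50]
  30 → USB stick 2 (new)  [load 30/50]
  10 → USB stick 1  [load 40/50]
  15 → USB stick 2  [load 45/50]
  15 → USB stick 3 (new)  [load 15/50]
  5 → USB stick 2  [load 50/50]
  20 → USB stick 3  [load 35/50]
  20 → USB stick 4 (new)  [load 20/50]
  20 → USB stick 4  [load 40/50]
  10 → USB stick 1  [load 50/50]
  5 → USB stick 4  [load 45/50]
  10 → USB stick 3  [load 45/50]
  10 → USB stick 5 (new)  [load 10/50]
5 USB sticks opened.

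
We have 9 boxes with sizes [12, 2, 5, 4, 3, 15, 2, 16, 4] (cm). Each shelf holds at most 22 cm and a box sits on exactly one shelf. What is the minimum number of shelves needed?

Total = 16 + 15 + 12 + 5 + 4 + 4 + 3 + 2 + 2 = 63 cm.
Lower bound: ⌈63/22⌉ = 3 shelves.
A packing using 3 shelves:
  shelf 1: 16 + 5 = 21
  shelf 2: 15 + 4 + 3 = 22
  shelf 3: 12 + 4 + 2 + 2 = 20
This matches the lower bound, so 3 is optimal.

3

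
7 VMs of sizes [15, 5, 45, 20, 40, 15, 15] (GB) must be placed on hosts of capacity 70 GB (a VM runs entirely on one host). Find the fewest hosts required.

3

Total = 45 + 40 + 20 + 15 + 15 + 15 + 5 = 155 GB.
Lower bound: ⌈155/70⌉ = 3 hosts.
A packing using 3 hosts:
  host 1: 45 + 20 + 5 = 70
  host 2: 40 + 15 + 15 = 70
  host 3: 15 = 15
This matches the lower bound, so 3 is optimal.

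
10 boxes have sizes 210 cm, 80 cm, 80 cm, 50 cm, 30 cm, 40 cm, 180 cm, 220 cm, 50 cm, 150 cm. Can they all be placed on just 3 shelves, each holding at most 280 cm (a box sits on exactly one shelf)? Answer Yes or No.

No

Total = 1090 cm; ⌈1090/280⌉ = 4.
At least 4 shelves are required, but only 3 are allowed.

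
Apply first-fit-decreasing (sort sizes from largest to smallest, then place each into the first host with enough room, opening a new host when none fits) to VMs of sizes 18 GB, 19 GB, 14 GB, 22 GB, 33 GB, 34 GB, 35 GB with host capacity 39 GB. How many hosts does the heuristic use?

5

Sorted descending: 35, 34, 33, 22, 19, 18, 14.
  35 → host 1 (new)  [load 35/39]
  34 → host 2 (new)  [load 34/39]
  33 → host 3 (new)  [load 33/39]
  22 → host 4 (new)  [load 22/39]
  19 → host 5 (new)  [load 19/39]
  18 → host 5  [load 37/39]
  14 → host 4  [load 36/39]
5 hosts opened.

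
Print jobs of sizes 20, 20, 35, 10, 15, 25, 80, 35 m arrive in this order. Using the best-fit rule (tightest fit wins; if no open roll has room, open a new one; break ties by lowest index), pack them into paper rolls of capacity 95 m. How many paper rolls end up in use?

  20 → roll 1 (new)  [load 20/95]
  20 → roll 1  [load 40/95]
  35 → roll 1  [load 75/95]
  10 → roll 1  [load 85/95]
  15 → roll 2 (new)  [load 15/95]
  25 → roll 2  [load 40/95]
  80 → roll 3 (new)  [load 80/95]
  35 → roll 2  [load 75/95]
3 paper rolls opened.

3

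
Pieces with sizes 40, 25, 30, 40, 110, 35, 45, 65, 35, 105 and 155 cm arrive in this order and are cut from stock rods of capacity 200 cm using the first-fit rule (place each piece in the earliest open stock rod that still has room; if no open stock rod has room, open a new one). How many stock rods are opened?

4

  40 → stock rod 1 (new)  [load 40/200]
  25 → stock rod 1  [load 65/200]
  30 → stock rod 1  [load 95/200]
  40 → stock rod 1  [load 135/200]
  110 → stock rod 2 (new)  [load 110/200]
  35 → stock rod 1  [load 170/200]
  45 → stock rod 2  [load 155/200]
  65 → stock rod 3 (new)  [load 65/200]
  35 → stock rod 2  [load 190/200]
  105 → stock rod 3  [load 170/200]
  155 → stock rod 4 (new)  [load 155/200]
4 stock rods opened.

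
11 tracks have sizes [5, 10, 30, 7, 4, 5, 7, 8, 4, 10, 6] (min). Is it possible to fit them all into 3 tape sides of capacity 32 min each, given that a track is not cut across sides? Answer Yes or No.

Total = 96 min; ⌈96/32⌉ = 3.
The bound of 3 does not rule out 3, but exhaustive search shows no assignment into 3 tape sides of capacity 32 min exists — the minimum is 4.

No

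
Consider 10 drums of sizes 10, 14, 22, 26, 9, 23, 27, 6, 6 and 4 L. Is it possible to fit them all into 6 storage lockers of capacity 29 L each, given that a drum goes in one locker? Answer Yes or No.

A valid assignment using 6 storage lockers:
  locker 1: 27 = 27
  locker 2: 26 = 26
  locker 3: 23 + 6 = 29
  locker 4: 22 + 6 = 28
  locker 5: 14 + 10 + 4 = 28
  locker 6: 9 = 9
Every load is within 29 L, so 6 storage lockers suffice.

Yes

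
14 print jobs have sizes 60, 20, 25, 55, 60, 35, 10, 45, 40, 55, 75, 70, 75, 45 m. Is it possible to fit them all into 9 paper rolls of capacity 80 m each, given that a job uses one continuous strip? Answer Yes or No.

Total = 670 m; ⌈670/80⌉ = 9.
The bound of 9 does not rule out 9, but exhaustive search shows no assignment into 9 paper rolls of capacity 80 m exists — the minimum is 10.

No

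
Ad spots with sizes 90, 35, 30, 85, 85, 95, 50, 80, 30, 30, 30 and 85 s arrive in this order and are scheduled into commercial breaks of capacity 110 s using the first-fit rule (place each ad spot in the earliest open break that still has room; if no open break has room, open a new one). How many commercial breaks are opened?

  90 → break 1 (new)  [load 90/110]
  35 → break 2 (new)  [load 35/110]
  30 → break 2  [load 65/110]
  85 → break 3 (new)  [load 85/110]
  85 → break 4 (new)  [load 85/110]
  95 → break 5 (new)  [load 95/110]
  50 → break 6 (new)  [load 50/110]
  80 → break 7 (new)  [load 80/110]
  30 → break 2  [load 95/110]
  30 → break 6  [load 80/110]
  30 → break 6  [load 110/110]
  85 → break 8 (new)  [load 85/110]
8 commercial breaks opened.

8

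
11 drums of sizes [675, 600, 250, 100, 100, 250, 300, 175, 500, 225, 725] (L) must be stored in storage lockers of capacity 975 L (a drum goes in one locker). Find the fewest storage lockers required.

4

Total = 725 + 675 + 600 + 500 + 300 + 250 + 250 + 225 + 175 + 100 + 100 = 3900 L.
Lower bound: ⌈3900/975⌉ = 4 storage lockers.
A packing using 4 storage lockers:
  locker 1: 725 + 250 = 975
  locker 2: 675 + 300 = 975
  locker 3: 600 + 175 + 100 + 100 = 975
  locker 4: 500 + 250 + 225 = 975
This matches the lower bound, so 4 is optimal.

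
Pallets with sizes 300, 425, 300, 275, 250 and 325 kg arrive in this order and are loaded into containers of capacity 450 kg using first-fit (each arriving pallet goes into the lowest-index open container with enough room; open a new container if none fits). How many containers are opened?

  300 → container 1 (new)  [load 300/450]
  425 → container 2 (new)  [load 425/450]
  300 → container 3 (new)  [load 300/450]
  275 → container 4 (new)  [load 275/450]
  250 → container 5 (new)  [load 250/450]
  325 → container 6 (new)  [load 325/450]
6 containers opened.

6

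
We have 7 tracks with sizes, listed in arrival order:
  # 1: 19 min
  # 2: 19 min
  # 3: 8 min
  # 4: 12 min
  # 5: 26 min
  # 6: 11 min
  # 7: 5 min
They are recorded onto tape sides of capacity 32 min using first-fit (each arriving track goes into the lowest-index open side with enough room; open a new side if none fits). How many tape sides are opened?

  19 → side 1 (new)  [load 19/32]
  19 → side 2 (new)  [load 19/32]
  8 → side 1  [load 27/32]
  12 → side 2  [load 31/32]
  26 → side 3 (new)  [load 26/32]
  11 → side 4 (new)  [load 11/32]
  5 → side 1  [load 32/32]
4 tape sides opened.

4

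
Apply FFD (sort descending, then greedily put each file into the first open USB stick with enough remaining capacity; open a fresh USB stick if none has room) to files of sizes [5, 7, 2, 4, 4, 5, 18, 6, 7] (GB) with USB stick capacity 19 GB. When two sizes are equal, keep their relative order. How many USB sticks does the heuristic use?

Sorted descending: 18, 7, 7, 6, 5, 5, 4, 4, 2.
  18 → USB stick 1 (new)  [load 18/19]
  7 → USB stick 2 (new)  [load 7/19]
  7 → USB stick 2  [load 14/19]
  6 → USB stick 3 (new)  [load 6/19]
  5 → USB stick 2  [load 19/19]
  5 → USB stick 3  [load 11/19]
  4 → USB stick 3  [load 15/19]
  4 → USB stick 3  [load 19/19]
  2 → USB stick 4 (new)  [load 2/19]
4 USB sticks opened.

4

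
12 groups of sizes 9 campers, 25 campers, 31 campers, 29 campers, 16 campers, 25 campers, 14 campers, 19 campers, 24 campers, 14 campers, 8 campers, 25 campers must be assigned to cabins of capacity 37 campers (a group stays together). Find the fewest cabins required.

Total = 31 + 29 + 25 + 25 + 25 + 24 + 19 + 16 + 14 + 14 + 9 + 8 = 239 campers.
Lower bound: ⌈239/37⌉ = 7 cabins.
A packing using 8 cabins:
  cabin 1: 31 = 31
  cabin 2: 29 + 8 = 37
  cabin 3: 25 + 9 = 34
  cabin 4: 25 = 25
  cabin 5: 25 = 25
  cabin 6: 24 = 24
  cabin 7: 19 + 16 = 35
  cabin 8: 14 + 14 = 28
No arrangement into 7 cabins stays within capacity, so 8 is optimal.

8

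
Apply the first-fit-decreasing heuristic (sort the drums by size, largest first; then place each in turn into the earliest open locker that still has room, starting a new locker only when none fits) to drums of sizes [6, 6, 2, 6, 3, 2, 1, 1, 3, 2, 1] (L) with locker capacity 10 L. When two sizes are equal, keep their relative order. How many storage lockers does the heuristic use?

Sorted descending: 6, 6, 6, 3, 3, 2, 2, 2, 1, 1, 1.
  6 → locker 1 (new)  [load 6/10]
  6 → locker 2 (new)  [load 6/10]
  6 → locker 3 (new)  [load 6/10]
  3 → locker 1  [load 9/10]
  3 → locker 2  [load 9/10]
  2 → locker 3  [load 8/10]
  2 → locker 3  [load 10/10]
  2 → locker 4 (new)  [load 2/10]
  1 → locker 1  [load 10/10]
  1 → locker 2  [load 10/10]
  1 → locker 4  [load 3/10]
4 storage lockers opened.

4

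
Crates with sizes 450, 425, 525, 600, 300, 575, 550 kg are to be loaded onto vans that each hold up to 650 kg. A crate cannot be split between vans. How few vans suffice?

7

Total = 600 + 575 + 550 + 525 + 450 + 425 + 300 = 3425 kg.
Lower bound: ⌈3425/650⌉ = 6 vans.
A packing using 7 vans:
  van 1: 600 = 600
  van 2: 575 = 575
  van 3: 550 = 550
  van 4: 525 = 525
  van 5: 450 = 450
  van 6: 425 = 425
  van 7: 300 = 300
No arrangement into 6 vans stays within capacity, so 7 is optimal.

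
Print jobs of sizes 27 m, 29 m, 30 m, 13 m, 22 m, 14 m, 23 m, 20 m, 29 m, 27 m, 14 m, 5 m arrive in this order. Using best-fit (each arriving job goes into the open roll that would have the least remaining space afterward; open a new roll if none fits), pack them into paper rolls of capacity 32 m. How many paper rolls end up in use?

10

  27 → roll 1 (new)  [load 27/32]
  29 → roll 2 (new)  [load 29/32]
  30 → roll 3 (new)  [load 30/32]
  13 → roll 4 (new)  [load 13/32]
  22 → roll 5 (new)  [load 22/32]
  14 → roll 4  [load 27/32]
  23 → roll 6 (new)  [load 23/32]
  20 → roll 7 (new)  [load 20/32]
  29 → roll 8 (new)  [load 29/32]
  27 → roll 9 (new)  [load 27/32]
  14 → roll 10 (new)  [load 14/32]
  5 → roll 1  [load 32/32]
10 paper rolls opened.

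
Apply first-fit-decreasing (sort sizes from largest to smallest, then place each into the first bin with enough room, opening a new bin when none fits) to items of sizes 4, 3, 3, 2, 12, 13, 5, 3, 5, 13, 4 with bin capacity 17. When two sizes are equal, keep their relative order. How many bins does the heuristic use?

Sorted descending: 13, 13, 12, 5, 5, 4, 4, 3, 3, 3, 2.
  13 → bin 1 (new)  [load 13/17]
  13 → bin 2 (new)  [load 13/17]
  12 → bin 3 (new)  [load 12/17]
  5 → bin 3  [load 17/17]
  5 → bin 4 (new)  [load 5/17]
  4 → bin 1  [load 17/17]
  4 → bin 2  [load 17/17]
  3 → bin 4  [load 8/17]
  3 → bin 4  [load 11/17]
  3 → bin 4  [load 14/17]
  2 → bin 4  [load 16/17]
4 bins opened.

4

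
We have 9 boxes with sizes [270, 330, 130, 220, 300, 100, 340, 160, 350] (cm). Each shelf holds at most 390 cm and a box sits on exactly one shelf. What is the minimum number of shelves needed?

7

Total = 350 + 340 + 330 + 300 + 270 + 220 + 160 + 130 + 100 = 2200 cm.
Lower bound: ⌈2200/390⌉ = 6 shelves.
A packing using 7 shelves:
  shelf 1: 350 = 350
  shelf 2: 340 = 340
  shelf 3: 330 = 330
  shelf 4: 300 = 300
  shelf 5: 270 + 100 = 370
  shelf 6: 220 + 160 = 380
  shelf 7: 130 = 130
No arrangement into 6 shelves stays within capacity, so 7 is optimal.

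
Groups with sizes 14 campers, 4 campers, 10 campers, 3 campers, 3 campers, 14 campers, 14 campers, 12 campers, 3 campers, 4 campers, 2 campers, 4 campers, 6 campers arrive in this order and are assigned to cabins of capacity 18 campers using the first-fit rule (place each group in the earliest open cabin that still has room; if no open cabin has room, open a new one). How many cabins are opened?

6

  14 → cabin 1 (new)  [load 14/18]
  4 → cabin 1  [load 18/18]
  10 → cabin 2 (new)  [load 10/18]
  3 → cabin 2  [load 13/18]
  3 → cabin 2  [load 16/18]
  14 → cabin 3 (new)  [load 14/18]
  14 → cabin 4 (new)  [load 14/18]
  12 → cabin 5 (new)  [load 12/18]
  3 → cabin 3  [load 17/18]
  4 → cabin 4  [load 18/18]
  2 → cabin 2  [load 18/18]
  4 → cabin 5  [load 16/18]
  6 → cabin 6 (new)  [load 6/18]
6 cabins opened.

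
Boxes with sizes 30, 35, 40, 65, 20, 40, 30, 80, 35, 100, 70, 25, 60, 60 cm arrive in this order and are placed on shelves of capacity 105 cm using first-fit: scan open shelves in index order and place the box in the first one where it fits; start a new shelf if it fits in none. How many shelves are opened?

8

  30 → shelf 1 (new)  [load 30/105]
  35 → shelf 1  [load 65/105]
  40 → shelf 1  [load 105/105]
  65 → shelf 2 (new)  [load 65/105]
  20 → shelf 2  [load 85/105]
  40 → shelf 3 (new)  [load 40/105]
  30 → shelf 3  [load 70/105]
  80 → shelf 4 (new)  [load 80/105]
  35 → shelf 3  [load 105/105]
  100 → shelf 5 (new)  [load 100/105]
  70 → shelf 6 (new)  [load 70/105]
  25 → shelf 4  [load 105/105]
  60 → shelf 7 (new)  [load 60/105]
  60 → shelf 8 (new)  [load 60/105]
8 shelves opened.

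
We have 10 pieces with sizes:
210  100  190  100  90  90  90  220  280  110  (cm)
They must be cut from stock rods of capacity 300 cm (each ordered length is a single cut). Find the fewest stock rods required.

Total = 280 + 220 + 210 + 190 + 110 + 100 + 100 + 90 + 90 + 90 = 1480 cm.
Lower bound: ⌈1480/300⌉ = 5 stock rods.
A packing using 6 stock rods:
  stock rod 1: 280 = 280
  stock rod 2: 220 = 220
  stock rod 3: 210 + 90 = 300
  stock rod 4: 190 + 110 = 300
  stock rod 5: 100 + 100 + 90 = 290
  stock rod 6: 90 = 90
No arrangement into 5 stock rods stays within capacity, so 6 is optimal.

6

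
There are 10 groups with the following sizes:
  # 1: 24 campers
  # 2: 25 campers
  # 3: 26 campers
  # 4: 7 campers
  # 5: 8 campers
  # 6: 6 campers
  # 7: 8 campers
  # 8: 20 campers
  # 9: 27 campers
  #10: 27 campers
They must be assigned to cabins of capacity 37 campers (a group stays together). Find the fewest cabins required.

Total = 27 + 27 + 26 + 25 + 24 + 20 + 8 + 8 + 7 + 6 = 178 campers.
Lower bound: ⌈178/37⌉ = 5 cabins.
Also, 6 groups each exceed 37/2 campers, and no two of those can share a cabin, so at least 6 cabins are needed.
A packing using 6 cabins:
  cabin 1: 27 + 8 = 35
  cabin 2: 27 + 8 = 35
  cabin 3: 26 + 7 = 33
  cabin 4: 25 + 6 = 31
  cabin 5: 24 = 24
  cabin 6: 20 = 20
This matches the lower bound, so 6 is optimal.

6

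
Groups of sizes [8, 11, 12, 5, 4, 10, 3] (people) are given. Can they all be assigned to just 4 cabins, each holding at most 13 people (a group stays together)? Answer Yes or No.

Total = 53 people; ⌈53/13⌉ = 5.
At least 5 cabins are required, but only 4 are allowed.

No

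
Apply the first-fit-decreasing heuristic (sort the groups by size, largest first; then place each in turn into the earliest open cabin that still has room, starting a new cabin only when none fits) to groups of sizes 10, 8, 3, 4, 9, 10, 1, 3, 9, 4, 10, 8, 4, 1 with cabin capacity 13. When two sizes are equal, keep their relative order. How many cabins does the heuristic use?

Sorted descending: 10, 10, 10, 9, 9, 8, 8, 4, 4, 4, 3, 3, 1, 1.
  10 → cabin 1 (new)  [load 10/13]
  10 → cabin 2 (new)  [load 10/13]
  10 → cabin 3 (new)  [load 10/13]
  9 → cabin 4 (new)  [load 9/13]
  9 → cabin 5 (new)  [load 9/13]
  8 → cabin 6 (new)  [load 8/13]
  8 → cabin 7 (new)  [load 8/13]
  4 → cabin 4  [load 13/13]
  4 → cabin 5  [load 13/13]
  4 → cabin 6  [load 12/13]
  3 → cabin 1  [load 13/13]
  3 → cabin 2  [load 13/13]
  1 → cabin 3  [load 11/13]
  1 → cabin 3  [load 12/13]
7 cabins opened.

7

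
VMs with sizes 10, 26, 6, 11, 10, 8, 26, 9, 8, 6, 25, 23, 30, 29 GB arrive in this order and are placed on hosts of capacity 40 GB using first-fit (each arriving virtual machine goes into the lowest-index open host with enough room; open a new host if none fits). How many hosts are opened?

  10 → host 1 (new)  [load 10/40]
  26 → host 1  [load 36/40]
  6 → host 2 (new)  [load 6/40]
  11 → host 2  [load 17/40]
  10 → host 2  [load 27/40]
  8 → host 2  [load 35/40]
  26 → host 3 (new)  [load 26/40]
  9 → host 3  [load 35/40]
  8 → host 4 (new)  [load 8/40]
  6 → host 4  [load 14/40]
  25 → host 4  [load 39/40]
  23 → host 5 (new)  [load 23/40]
  30 → host 6 (new)  [load 30/40]
  29 → host 7 (new)  [load 29/40]
7 hosts opened.

7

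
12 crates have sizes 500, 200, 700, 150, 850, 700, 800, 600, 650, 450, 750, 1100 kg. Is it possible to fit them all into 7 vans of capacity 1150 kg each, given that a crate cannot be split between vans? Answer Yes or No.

No

Total = 7450 kg; ⌈7450/1150⌉ = 7.
8 crates each exceed half the capacity and cannot share a van, forcing at least 8 vans.
At least 8 vans are required, but only 7 are allowed.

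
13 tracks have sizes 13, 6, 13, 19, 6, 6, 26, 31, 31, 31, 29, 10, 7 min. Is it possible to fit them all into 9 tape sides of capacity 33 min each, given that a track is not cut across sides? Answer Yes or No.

Yes

A valid assignment using 8 tape sides:
  side 1: 31 = 31
  side 2: 31 = 31
  side 3: 31 = 31
  side 4: 29 = 29
  side 5: 26 + 7 = 33
  side 6: 19 + 13 = 32
  side 7: 13 + 10 + 6 = 29
  side 8: 6 + 6 = 12
That uses only 8 ≤ 9, so 9 tape sides are enough.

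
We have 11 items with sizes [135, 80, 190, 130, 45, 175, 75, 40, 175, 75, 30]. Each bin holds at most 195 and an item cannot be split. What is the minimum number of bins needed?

7

Total = 190 + 175 + 175 + 135 + 130 + 80 + 75 + 75 + 45 + 40 + 30 = 1150.
Lower bound: ⌈1150/195⌉ = 6 bins.
A packing using 7 bins:
  bin 1: 190 = 190
  bin 2: 175 = 175
  bin 3: 175 = 175
  bin 4: 135 + 45 = 180
  bin 5: 130 + 40 = 170
  bin 6: 80 + 75 + 30 = 185
  bin 7: 75 = 75
No arrangement into 6 bins stays within capacity, so 7 is optimal.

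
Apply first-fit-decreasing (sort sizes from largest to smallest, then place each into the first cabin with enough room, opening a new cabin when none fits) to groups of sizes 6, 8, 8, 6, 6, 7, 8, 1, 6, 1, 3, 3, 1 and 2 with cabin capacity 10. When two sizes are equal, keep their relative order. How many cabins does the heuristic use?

Sorted descending: 8, 8, 8, 7, 6, 6, 6, 6, 3, 3, 2, 1, 1, 1.
  8 → cabin 1 (new)  [load 8/10]
  8 → cabin 2 (new)  [load 8/10]
  8 → cabin 3 (new)  [load 8/10]
  7 → cabin 4 (new)  [load 7/10]
  6 → cabin 5 (new)  [load 6/10]
  6 → cabin 6 (new)  [load 6/10]
  6 → cabin 7 (new)  [load 6/10]
  6 → cabin 8 (new)  [load 6/10]
  3 → cabin 4  [load 10/10]
  3 → cabin 5  [load 9/10]
  2 → cabin 1  [load 10/10]
  1 → cabin 2  [load 9/10]
  1 → cabin 2  [load 10/10]
  1 → cabin 3  [load 9/10]
8 cabins opened.

8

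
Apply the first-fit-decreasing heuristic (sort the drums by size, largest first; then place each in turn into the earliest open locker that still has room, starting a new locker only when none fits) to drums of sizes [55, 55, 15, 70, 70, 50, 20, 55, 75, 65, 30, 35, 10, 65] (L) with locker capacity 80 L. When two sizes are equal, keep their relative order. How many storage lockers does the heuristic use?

10

Sorted descending: 75, 70, 70, 65, 65, 55, 55, 55, 50, 35, 30, 20, 15, 10.
  75 → locker 1 (new)  [load 75/80]
  70 → locker 2 (new)  [load 70/80]
  70 → locker 3 (new)  [load 70/80]
  65 → locker 4 (new)  [load 65/80]
  65 → locker 5 (new)  [load 65/80]
  55 → locker 6 (new)  [load 55/80]
  55 → locker 7 (new)  [load 55/80]
  55 → locker 8 (new)  [load 55/80]
  50 → locker 9 (new)  [load 50/80]
  35 → locker 10 (new)  [load 35/80]
  30 → locker 9  [load 80/80]
  20 → locker 6  [load 75/80]
  15 → locker 4  [load 80/80]
  10 → locker 2  [load 80/80]
10 storage lockers opened.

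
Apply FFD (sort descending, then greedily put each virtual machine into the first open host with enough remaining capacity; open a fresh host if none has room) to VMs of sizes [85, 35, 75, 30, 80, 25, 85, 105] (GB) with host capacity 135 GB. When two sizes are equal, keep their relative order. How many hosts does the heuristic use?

Sorted descending: 105, 85, 85, 80, 75, 35, 30, 25.
  105 → host 1 (new)  [load 105/135]
  85 → host 2 (new)  [load 85/135]
  85 → host 3 (new)  [load 85/135]
  80 → host 4 (new)  [load 80/135]
  75 → host 5 (new)  [load 75/135]
  35 → host 2  [load 120/135]
  30 → host 1  [load 135/135]
  25 → host 3  [load 110/135]
5 hosts opened.

5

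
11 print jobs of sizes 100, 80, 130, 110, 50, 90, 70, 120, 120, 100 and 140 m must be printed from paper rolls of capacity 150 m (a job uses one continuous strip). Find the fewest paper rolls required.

9

Total = 140 + 130 + 120 + 120 + 110 + 100 + 100 + 90 + 80 + 70 + 50 = 1110 m.
Lower bound: ⌈1110/150⌉ = 8 paper rolls.
Also, 9 print jobs each exceed 75 m, and no two of those can share a roll, so at least 9 paper rolls are needed.
A packing using 9 paper rolls:
  roll 1: 140 = 140
  roll 2: 130 = 130
  roll 3: 120 = 120
  roll 4: 120 = 120
  roll 5: 110 = 110
  roll 6: 100 + 50 = 150
  roll 7: 100 = 100
  roll 8: 90 = 90
  roll 9: 80 + 70 = 150
This matches the lower bound, so 9 is optimal.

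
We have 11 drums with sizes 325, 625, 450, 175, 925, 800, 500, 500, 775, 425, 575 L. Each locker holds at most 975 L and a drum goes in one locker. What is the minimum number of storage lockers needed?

Total = 925 + 800 + 775 + 625 + 575 + 500 + 500 + 450 + 425 + 325 + 175 = 6075 L.
Lower bound: ⌈6075/975⌉ = 7 storage lockers.
A packing using 7 storage lockers:
  locker 1: 925 = 925
  locker 2: 800 + 175 = 975
  locker 3: 775 = 775
  locker 4: 625 + 325 = 950
  locker 5: 575 = 575
  locker 6: 500 + 450 = 950
  locker 7: 500 + 425 = 925
This matches the lower bound, so 7 is optimal.

7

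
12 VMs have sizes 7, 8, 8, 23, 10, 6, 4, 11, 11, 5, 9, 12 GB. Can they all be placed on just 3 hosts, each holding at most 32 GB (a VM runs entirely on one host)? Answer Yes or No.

No

Total = 114 GB; ⌈114/32⌉ = 4.
At least 4 hosts are required, but only 3 are allowed.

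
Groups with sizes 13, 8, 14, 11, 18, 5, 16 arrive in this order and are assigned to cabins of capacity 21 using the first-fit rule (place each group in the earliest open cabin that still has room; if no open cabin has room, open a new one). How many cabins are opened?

5

  13 → cabin 1 (new)  [load 13/21]
  8 → cabin 1  [load 21/21]
  14 → cabin 2 (new)  [load 14/21]
  11 → cabin 3 (new)  [load 11/21]
  18 → cabin 4 (new)  [load 18/21]
  5 → cabin 2  [load 19/21]
  16 → cabin 5 (new)  [load 16/21]
5 cabins opened.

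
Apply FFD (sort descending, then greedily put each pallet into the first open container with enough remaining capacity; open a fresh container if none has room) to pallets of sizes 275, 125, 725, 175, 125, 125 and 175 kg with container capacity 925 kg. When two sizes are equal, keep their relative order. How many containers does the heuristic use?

2

Sorted descending: 725, 275, 175, 175, 125, 125, 125.
  725 → container 1 (new)  [load 725/925]
  275 → container 2 (new)  [load 275/925]
  175 → container 1  [load 900/925]
  175 → container 2  [load 450/925]
  125 → container 2  [load 575/925]
  125 → container 2  [load 700/925]
  125 → container 2  [load 825/925]
2 containers opened.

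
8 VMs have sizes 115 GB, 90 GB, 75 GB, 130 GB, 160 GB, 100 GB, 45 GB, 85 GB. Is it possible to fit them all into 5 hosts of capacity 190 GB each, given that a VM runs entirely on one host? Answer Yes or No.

A valid assignment using 5 hosts:
  host 1: 160 = 160
  host 2: 130 + 45 = 175
  host 3: 115 + 75 = 190
  host 4: 100 + 90 = 190
  host 5: 85 = 85
Every load is within 190 GB, so 5 hosts suffice.

Yes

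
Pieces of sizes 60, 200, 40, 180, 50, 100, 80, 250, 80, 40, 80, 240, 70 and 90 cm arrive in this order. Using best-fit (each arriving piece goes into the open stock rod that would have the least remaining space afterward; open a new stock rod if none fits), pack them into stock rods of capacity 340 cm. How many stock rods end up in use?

5

  60 → stock rod 1 (new)  [load 60/340]
  200 → stock rod 1  [load 260/340]
  40 → stock rod 1  [load 300/340]
  180 → stock rod 2 (new)  [load 180/340]
  50 → stock rod 2  [load 230/340]
  100 → stock rod 2  [load 330/340]
  80 → stock rod 3 (new)  [load 80/340]
  250 → stock rod 3  [load 330/340]
  80 → stock rod 4 (new)  [load 80/340]
  40 → stock rod 1  [load 340/340]
  80 → stock rod 4  [load 160/340]
  240 → stock rod 5 (new)  [load 240/340]
  70 → stock rod 5  [load 310/340]
  90 → stock rod 4  [load 250/340]
5 stock rods opened.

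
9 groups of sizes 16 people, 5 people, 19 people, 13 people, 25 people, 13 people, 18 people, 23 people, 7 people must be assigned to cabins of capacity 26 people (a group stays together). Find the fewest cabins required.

6

Total = 25 + 23 + 19 + 18 + 16 + 13 + 13 + 7 + 5 = 139 people.
Lower bound: ⌈139/26⌉ = 6 cabins.
A packing using 6 cabins:
  cabin 1: 25 = 25
  cabin 2: 23 = 23
  cabin 3: 19 + 7 = 26
  cabin 4: 18 + 5 = 23
  cabin 5: 16 = 16
  cabin 6: 13 + 13 = 26
This matches the lower bound, so 6 is optimal.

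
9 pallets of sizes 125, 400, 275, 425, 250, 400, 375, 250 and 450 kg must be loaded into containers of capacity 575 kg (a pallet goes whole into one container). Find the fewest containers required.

Total = 450 + 425 + 400 + 400 + 375 + 275 + 250 + 250 + 125 = 2950 kg.
Lower bound: ⌈2950/575⌉ = 6 containers.
A packing using 7 containers:
  container 1: 450 + 125 = 575
  container 2: 425 = 425
  container 3: 400 = 400
  container 4: 400 = 400
  container 5: 375 = 375
  container 6: 275 + 250 = 525
  container 7: 250 = 250
No arrangement into 6 containers stays within capacity, so 7 is optimal.

7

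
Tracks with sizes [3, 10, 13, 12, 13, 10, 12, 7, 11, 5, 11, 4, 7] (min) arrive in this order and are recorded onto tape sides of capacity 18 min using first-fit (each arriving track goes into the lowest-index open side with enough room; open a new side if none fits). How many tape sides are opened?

8

  3 → side 1 (new)  [load 3/18]
  10 → side 1  [load 13/18]
  13 → side 2 (new)  [load 13/18]
  12 → side 3 (new)  [load 12/18]
  13 → side 4 (new)  [load 13/18]
  10 → side 5 (new)  [load 10/18]
  12 → side 6 (new)  [load 12/18]
  7 → side 5  [load 17/18]
  11 → side 7 (new)  [load 11/18]
  5 → side 1  [load 18/18]
  11 → side 8 (new)  [load 11/18]
  4 → side 2  [load 17/18]
  7 → side 7  [load 18/18]
8 tape sides opened.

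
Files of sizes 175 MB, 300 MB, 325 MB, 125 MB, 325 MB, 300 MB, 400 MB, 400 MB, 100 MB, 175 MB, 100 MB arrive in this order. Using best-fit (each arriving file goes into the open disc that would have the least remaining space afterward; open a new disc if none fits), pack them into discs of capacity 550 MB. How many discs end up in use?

  175 → disc 1 (new)  [load 175/550]
  300 → disc 1  [load 475/550]
  325 → disc 2 (new)  [load 325/550]
  125 → disc 2  [load 450/550]
  325 → disc 3 (new)  [load 325/550]
  300 → disc 4 (new)  [load 300/550]
  400 → disc 5 (new)  [load 400/550]
  400 → disc 6 (new)  [load 400/550]
  100 → disc 2  [load 550/550]
  175 → disc 3  [load 500/550]
  100 → disc 5  [load 500/550]
6 discs opened.

6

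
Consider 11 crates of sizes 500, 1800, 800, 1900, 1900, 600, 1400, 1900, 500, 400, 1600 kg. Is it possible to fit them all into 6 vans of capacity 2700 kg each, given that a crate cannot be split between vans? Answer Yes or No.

A valid assignment using 6 vans:
  van 1: 1900 + 800 = 2700
  van 2: 1900 + 600 = 2500
  van 3: 1900 + 500 = 2400
  van 4: 1800 + 500 + 400 = 2700
  van 5: 1600 = 1600
  van 6: 1400 = 1400
Every load is within 2700 kg, so 6 vans suffice.

Yes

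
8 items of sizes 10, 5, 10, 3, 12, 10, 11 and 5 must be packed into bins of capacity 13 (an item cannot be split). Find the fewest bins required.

6

Total = 12 + 11 + 10 + 10 + 10 + 5 + 5 + 3 = 66.
Lower bound: ⌈66/13⌉ = 6 bins.
A packing using 6 bins:
  bin 1: 12 = 12
  bin 2: 11 = 11
  bin 3: 10 + 3 = 13
  bin 4: 10 = 10
  bin 5: 10 = 10
  bin 6: 5 + 5 = 10
This matches the lower bound, so 6 is optimal.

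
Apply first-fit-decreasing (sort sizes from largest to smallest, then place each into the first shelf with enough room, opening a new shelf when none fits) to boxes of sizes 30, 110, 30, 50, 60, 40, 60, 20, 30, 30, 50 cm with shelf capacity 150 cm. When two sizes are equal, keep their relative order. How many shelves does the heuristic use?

Sorted descending: 110, 60, 60, 50, 50, 40, 30, 30, 30, 30, 20.
  110 → shelf 1 (new)  [load 110/150]
  60 → shelf 2 (new)  [load 60/150]
  60 → shelf 2  [load 120/150]
  50 → shelf 3 (new)  [load 50/150]
  50 → shelf 3  [load 100/150]
  40 → shelf 1  [load 150/150]
  30 → shelf 2  [load 150/150]
  30 → shelf 3  [load 130/150]
  30 → shelf 4 (new)  [load 30/150]
  30 → shelf 4  [load 60/150]
  20 → shelf 3  [load 150/150]
4 shelves opened.

4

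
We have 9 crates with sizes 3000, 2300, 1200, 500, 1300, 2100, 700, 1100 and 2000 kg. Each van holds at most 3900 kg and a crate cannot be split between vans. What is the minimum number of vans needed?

4

Total = 3000 + 2300 + 2100 + 2000 + 1300 + 1200 + 1100 + 700 + 500 = 14200 kg.
Lower bound: ⌈14200/3900⌉ = 4 vans.
A packing using 4 vans:
  van 1: 3000 + 700 = 3700
  van 2: 2300 + 1300 = 3600
  van 3: 2100 + 1200 + 500 = 3800
  van 4: 2000 + 1100 = 3100
This matches the lower bound, so 4 is optimal.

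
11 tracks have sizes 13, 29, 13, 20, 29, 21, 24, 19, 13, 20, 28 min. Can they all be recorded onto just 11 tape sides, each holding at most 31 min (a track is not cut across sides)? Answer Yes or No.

Yes

A valid assignment using 10 tape sides:
  side 1: 29 = 29
  side 2: 29 = 29
  side 3: 28 = 28
  side 4: 24 = 24
  side 5: 21 = 21
  side 6: 20 = 20
  side 7: 20 = 20
  side 8: 19 = 19
  side 9: 13 + 13 = 26
  side 10: 13 = 13
That uses only 10 ≤ 11, so 11 tape sides are enough.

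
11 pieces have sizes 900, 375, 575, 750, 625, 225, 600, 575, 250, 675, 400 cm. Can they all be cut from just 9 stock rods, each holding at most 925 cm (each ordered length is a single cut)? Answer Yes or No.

Yes

A valid assignment using 8 stock rods:
  stock rod 1: 900 = 900
  stock rod 2: 750 = 750
  stock rod 3: 675 + 250 = 925
  stock rod 4: 625 + 225 = 850
  stock rod 5: 600 = 600
  stock rod 6: 575 = 575
  stock rod 7: 575 = 575
  stock rod 8: 400 + 375 = 775
That uses only 8 ≤ 9, so 9 stock rods are enough.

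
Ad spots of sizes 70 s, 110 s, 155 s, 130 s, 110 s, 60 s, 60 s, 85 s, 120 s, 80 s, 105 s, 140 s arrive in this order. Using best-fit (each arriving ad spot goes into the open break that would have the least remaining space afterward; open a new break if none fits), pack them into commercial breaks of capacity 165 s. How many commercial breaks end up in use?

  70 → break 1 (new)  [load 70/165]
  110 → break 2 (new)  [load 110/165]
  155 → break 3 (new)  [load 155/165]
  130 → break 4 (new)  [load 130/165]
  110 → break 5 (new)  [load 110/165]
  60 → break 1  [load 130/165]
  60 → break 6 (new)  [load 60/165]
  85 → break 6  [load 145/165]
  120 → break 7 (new)  [load 120/165]
  80 → break 8 (new)  [load 80/165]
  105 → break 9 (new)  [load 105/165]
  140 → break 10 (new)  [load 140/165]
10 commercial breaks opened.

10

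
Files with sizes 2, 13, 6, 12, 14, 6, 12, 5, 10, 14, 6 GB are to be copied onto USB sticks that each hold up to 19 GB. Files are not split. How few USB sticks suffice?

Total = 14 + 14 + 13 + 12 + 12 + 10 + 6 + 6 + 6 + 5 + 2 = 100 GB.
Lower bound: ⌈100/19⌉ = 6 USB sticks.
A packing using 6 USB sticks:
  USB stick 1: 14 + 5 = 19
  USB stick 2: 14 + 2 = 16
  USB stick 3: 13 + 6 = 19
  USB stick 4: 12 + 6 = 18
  USB stick 5: 12 + 6 = 18
  USB stick 6: 10 = 10
This matches the lower bound, so 6 is optimal.

6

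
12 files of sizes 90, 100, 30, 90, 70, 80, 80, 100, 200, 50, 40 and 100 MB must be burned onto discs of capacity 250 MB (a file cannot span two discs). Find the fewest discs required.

5

Total = 200 + 100 + 100 + 100 + 90 + 90 + 80 + 80 + 70 + 50 + 40 + 30 = 1030 MB.
Lower bound: ⌈1030/250⌉ = 5 discs.
A packing using 5 discs:
  disc 1: 200 + 50 = 250
  disc 2: 100 + 100 + 40 = 240
  disc 3: 100 + 90 + 30 = 220
  disc 4: 90 + 80 + 80 = 250
  disc 5: 70 = 70
This matches the lower bound, so 5 is optimal.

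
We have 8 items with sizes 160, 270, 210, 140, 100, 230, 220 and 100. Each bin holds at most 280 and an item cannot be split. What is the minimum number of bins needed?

6

Total = 270 + 230 + 220 + 210 + 160 + 140 + 100 + 100 = 1430.
Lower bound: ⌈1430/280⌉ = 6 bins.
A packing using 6 bins:
  bin 1: 270 = 270
  bin 2: 230 = 230
  bin 3: 220 = 220
  bin 4: 210 = 210
  bin 5: 160 + 100 = 260
  bin 6: 140 + 100 = 240
This matches the lower bound, so 6 is optimal.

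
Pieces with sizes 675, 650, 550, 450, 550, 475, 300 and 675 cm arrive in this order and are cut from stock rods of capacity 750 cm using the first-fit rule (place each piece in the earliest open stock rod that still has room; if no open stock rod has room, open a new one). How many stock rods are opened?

  675 → stock rod 1 (new)  [load 675/750]
  650 → stock rod 2 (new)  [load 650/750]
  550 → stock rod 3 (new)  [load 550/750]
  450 → stock rod 4 (new)  [load 450/750]
  550 → stock rod 5 (new)  [load 550/750]
  475 → stock rod 6 (new)  [load 475/750]
  300 → stock rod 4  [load 750/750]
  675 → stock rod 7 (new)  [load 675/750]
7 stock rods opened.

7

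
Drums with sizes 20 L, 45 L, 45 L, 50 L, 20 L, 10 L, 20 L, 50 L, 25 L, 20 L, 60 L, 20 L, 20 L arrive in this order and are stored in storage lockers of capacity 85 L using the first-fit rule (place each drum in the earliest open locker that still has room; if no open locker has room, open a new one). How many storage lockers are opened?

6

  20 → locker 1 (new)  [load 20/85]
  45 → locker 1  [load 65/85]
  45 → locker 2 (new)  [load 45/85]
  50 → locker 3 (new)  [load 50/85]
  20 → locker 1  [load 85/85]
  10 → locker 2  [load 55/85]
  20 → locker 2  [load 75/85]
  50 → locker 4 (new)  [load 50/85]
  25 → locker 3  [load 75/85]
  20 → locker 4  [load 70/85]
  60 → locker 5 (new)  [load 60/85]
  20 → locker 5  [load 80/85]
  20 → locker 6 (new)  [load 20/85]
6 storage lockers opened.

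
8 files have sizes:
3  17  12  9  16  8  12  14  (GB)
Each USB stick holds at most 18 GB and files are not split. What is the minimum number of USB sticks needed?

Total = 17 + 16 + 14 + 12 + 12 + 9 + 8 + 3 = 91 GB.
Lower bound: ⌈91/18⌉ = 6 USB sticks.
A packing using 6 USB sticks:
  USB stick 1: 17 = 17
  USB stick 2: 16 = 16
  USB stick 3: 14 + 3 = 17
  USB stick 4: 12 = 12
  USB stick 5: 12 = 12
  USB stick 6: 9 + 8 = 17
This matches the lower bound, so 6 is optimal.

6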